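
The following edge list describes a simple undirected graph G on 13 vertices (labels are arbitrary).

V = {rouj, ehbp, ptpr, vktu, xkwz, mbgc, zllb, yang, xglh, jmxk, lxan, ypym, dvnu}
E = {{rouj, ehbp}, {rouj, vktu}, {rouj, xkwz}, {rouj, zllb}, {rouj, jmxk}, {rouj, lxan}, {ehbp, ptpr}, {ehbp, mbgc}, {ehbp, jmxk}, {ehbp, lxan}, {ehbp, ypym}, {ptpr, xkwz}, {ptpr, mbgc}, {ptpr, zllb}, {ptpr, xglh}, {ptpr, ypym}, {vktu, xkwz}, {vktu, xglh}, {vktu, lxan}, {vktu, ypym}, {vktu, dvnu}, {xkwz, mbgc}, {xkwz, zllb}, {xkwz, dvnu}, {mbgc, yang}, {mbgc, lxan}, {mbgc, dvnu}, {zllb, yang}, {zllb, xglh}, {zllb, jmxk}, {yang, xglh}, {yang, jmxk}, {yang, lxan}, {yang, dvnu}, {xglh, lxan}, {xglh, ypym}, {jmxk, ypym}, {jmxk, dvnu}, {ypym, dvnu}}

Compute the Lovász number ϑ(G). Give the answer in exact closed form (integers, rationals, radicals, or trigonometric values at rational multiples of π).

sqrt(13)

deg(mbgc) = 6; N(mbgc) = {ehbp, ptpr, xkwz, yang, lxan, dvnu}.
N(dvnu) = {vktu, xkwz, mbgc, yang, jmxk, ypym}, |N(dvnu)| = 6.
Vertex yang has 6 neighbors: mbgc, zllb, xglh, jmxk, lxan, dvnu.
N(xglh) = {ptpr, vktu, zllb, yang, lxan, ypym}, |N(xglh)| = 6.
Regular of degree 6 on 13 vertices: strongly regular (13,6,2,3).
spec(A) ≈ [6.0, 1.3028, -2.3028] (distinct, 4 d.p.).
With N=13: ϑ(G) = 13·(-(-sqrt(13)/2 - 1/2))/(6−(-sqrt(13)/2 - 1/2)) = sqrt(13).
≈ 3.605551 (to 6 d.p.).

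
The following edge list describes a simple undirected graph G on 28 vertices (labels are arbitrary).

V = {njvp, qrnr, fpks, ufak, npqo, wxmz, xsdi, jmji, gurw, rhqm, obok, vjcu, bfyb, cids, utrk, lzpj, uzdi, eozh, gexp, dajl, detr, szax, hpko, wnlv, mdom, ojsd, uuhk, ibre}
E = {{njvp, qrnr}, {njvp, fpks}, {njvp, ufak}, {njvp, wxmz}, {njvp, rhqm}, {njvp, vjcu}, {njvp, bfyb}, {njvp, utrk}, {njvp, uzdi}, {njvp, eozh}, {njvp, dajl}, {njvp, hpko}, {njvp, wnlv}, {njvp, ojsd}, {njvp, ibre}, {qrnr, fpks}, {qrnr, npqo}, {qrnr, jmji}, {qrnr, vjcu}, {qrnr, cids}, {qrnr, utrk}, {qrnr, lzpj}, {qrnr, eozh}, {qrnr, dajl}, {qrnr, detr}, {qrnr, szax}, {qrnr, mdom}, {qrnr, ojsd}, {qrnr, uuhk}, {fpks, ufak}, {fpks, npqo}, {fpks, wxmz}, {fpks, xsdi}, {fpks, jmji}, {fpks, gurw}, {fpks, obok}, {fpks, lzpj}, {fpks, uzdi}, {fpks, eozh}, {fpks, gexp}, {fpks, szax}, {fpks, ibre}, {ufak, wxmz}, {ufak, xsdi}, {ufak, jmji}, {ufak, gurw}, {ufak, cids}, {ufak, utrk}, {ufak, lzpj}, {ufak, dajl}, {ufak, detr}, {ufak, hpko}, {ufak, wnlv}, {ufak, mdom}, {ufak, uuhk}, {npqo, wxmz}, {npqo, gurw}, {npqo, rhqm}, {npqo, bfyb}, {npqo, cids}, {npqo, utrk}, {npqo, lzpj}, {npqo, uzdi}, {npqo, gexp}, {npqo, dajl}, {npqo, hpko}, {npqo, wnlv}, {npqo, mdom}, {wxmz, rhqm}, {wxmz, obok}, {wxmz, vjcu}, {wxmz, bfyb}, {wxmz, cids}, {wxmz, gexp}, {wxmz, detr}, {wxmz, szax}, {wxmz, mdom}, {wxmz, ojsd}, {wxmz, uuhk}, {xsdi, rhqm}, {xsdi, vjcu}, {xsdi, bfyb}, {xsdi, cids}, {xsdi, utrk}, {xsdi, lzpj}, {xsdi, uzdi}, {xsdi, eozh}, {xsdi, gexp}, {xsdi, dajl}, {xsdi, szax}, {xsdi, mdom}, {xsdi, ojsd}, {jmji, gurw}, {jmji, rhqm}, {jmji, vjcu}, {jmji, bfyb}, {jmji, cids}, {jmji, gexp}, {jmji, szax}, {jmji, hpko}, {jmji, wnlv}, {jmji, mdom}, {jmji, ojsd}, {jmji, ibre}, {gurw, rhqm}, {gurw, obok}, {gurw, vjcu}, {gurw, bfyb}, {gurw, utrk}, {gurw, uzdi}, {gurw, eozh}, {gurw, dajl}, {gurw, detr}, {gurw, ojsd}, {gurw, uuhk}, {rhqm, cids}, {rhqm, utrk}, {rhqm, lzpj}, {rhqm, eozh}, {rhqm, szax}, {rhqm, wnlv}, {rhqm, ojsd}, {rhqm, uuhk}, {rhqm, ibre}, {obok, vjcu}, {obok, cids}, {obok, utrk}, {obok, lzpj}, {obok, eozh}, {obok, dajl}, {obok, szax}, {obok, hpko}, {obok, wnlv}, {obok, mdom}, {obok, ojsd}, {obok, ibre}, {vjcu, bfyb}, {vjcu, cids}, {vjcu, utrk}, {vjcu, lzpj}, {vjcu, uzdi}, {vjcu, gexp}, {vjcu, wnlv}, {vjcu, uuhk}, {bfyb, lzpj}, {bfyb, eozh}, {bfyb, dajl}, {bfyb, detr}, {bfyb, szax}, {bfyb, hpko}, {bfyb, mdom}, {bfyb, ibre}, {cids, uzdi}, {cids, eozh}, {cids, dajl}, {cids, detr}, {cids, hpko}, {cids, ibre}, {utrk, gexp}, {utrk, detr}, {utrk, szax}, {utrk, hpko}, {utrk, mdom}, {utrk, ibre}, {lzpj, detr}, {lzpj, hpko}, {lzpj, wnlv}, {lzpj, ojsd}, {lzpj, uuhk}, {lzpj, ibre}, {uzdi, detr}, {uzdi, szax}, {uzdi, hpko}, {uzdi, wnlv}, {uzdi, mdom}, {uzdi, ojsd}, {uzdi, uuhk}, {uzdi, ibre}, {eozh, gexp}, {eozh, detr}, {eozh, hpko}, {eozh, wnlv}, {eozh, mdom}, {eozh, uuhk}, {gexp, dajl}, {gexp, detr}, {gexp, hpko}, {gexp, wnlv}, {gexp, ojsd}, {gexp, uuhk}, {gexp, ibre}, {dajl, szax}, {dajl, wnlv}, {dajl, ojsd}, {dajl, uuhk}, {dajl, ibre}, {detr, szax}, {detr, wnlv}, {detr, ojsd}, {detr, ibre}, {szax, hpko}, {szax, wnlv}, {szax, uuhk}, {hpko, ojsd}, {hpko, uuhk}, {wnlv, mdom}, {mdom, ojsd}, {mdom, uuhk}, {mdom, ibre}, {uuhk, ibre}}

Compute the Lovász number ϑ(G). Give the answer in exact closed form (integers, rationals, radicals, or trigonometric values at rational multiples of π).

7

deg(qrnr) = 15; N(qrnr) = {njvp, fpks, npqo, jmji, vjcu, cids, utrk, lzpj, eozh, dajl, detr, szax, mdom, ojsd, uuhk}.
N(bfyb) = {njvp, npqo, wxmz, xsdi, jmji, gurw, vjcu, lzpj, eozh, dajl, detr, szax, hpko, mdom, ibre}, |N(bfyb)| = 15.
Vertex rhqm has 15 neighbors: njvp, npqo, wxmz, xsdi, jmji, gurw, cids, utrk, lzpj, eozh, szax, wnlv, ojsd, uuhk, ibre.
N(gexp) = {fpks, npqo, wxmz, xsdi, jmji, vjcu, utrk, eozh, dajl, detr, hpko, wnlv, ojsd, uuhk, ibre}, |N(gexp)| = 15.
G on 28 vertices is 15-regular; Kneser-type, 2-subsets of [8].
Distinct eigenvalues (to 4 d.p.): [15.0, 1.0, -5.0].
ϑ = −N·λ_min/(λ_max−λ_min) = −28·(-5)/(15−(-5)) = 7.
ϑ(G) ≈ 7.000000.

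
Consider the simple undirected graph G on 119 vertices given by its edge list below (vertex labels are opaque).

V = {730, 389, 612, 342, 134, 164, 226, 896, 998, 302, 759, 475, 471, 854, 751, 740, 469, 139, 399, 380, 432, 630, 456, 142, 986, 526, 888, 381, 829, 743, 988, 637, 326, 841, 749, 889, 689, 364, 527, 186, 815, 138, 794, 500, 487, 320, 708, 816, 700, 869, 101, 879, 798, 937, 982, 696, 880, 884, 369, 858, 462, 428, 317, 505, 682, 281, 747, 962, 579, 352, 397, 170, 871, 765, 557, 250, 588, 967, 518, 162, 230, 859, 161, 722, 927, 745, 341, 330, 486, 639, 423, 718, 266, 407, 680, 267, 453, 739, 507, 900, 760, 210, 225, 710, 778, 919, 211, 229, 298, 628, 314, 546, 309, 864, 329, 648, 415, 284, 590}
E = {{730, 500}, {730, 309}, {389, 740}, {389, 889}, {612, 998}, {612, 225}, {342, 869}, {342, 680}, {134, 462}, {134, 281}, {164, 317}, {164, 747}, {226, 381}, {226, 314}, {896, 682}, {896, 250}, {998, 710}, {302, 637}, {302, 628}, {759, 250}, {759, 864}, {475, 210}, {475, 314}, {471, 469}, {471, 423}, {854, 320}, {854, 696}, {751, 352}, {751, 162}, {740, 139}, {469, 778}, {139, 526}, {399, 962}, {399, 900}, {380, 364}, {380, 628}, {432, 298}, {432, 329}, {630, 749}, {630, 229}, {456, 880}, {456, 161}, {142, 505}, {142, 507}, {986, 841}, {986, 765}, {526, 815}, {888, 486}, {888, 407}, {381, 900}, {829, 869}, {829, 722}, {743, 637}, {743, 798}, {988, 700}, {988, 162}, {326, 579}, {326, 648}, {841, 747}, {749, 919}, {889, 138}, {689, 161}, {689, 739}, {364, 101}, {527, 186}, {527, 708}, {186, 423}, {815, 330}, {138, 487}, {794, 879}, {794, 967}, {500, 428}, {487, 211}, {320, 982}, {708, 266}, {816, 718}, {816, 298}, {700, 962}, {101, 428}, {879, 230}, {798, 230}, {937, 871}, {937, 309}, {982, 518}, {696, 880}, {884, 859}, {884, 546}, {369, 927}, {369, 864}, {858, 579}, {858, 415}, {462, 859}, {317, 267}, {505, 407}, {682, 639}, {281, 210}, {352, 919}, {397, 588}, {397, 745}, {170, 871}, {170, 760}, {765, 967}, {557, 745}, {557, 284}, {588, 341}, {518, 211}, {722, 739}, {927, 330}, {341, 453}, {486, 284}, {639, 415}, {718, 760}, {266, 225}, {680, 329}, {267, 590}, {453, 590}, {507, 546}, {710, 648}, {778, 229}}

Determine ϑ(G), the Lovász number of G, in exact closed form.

Vertex 612 has 2 neighbors: 998, 225.
Vertex 486 has 2 neighbors: 888, 284.
N(815) = {526, 330}, |N(815)| = 2.
Vertex 364 has 2 neighbors: 380, 101.
2-regular, N=119; this is C_{119}, the 119-cycle.
A has 60 distinct eigenvalues ≈ [2.0, 1.997213, 1.988859, 1.974962, 1.95556, 1.930708, 1.900475, 1.864944, 1.824216, 1.778403, 1.727634, 1.672049, 1.611804, 1.547067, 1.478018, 1.404849, 1.327765, 1.24698, 1.162719, 1.075218, 0.984719, 0.891477, 0.795749, 0.697804, 0.597914, 0.496357, 0.393417, 0.28938, 0.184537, 0.079179, -0.026399, -0.131904, -0.237041, -0.341517, -0.445042, -0.547326, -0.648085, -0.747037, -0.843907, -0.938425, -1.030328, -1.119358, -1.205269, -1.287821, -1.366783, -1.441936, -1.51307, -1.579986, -1.642499, -1.700434, -1.75363, -1.801938, -1.845223, -1.883366, -1.916259, -1.943812, -1.965946, -1.982601, -1.993731, -1.999303].
ϑ = −N·λ_min/(λ_max−λ_min) = −119·(-2*cos(pi/119))/(2−(-2*cos(pi/119))) = 119*cos(pi/119)/(cos(pi/119) + 1).
ϑ(G) ≈ 59.48963.
Sandwich: α(G)=59 ≤ ϑ(G)=119*cos(pi/119)/(cos(pi/119) + 1) ≤ χ(Ḡ)=60 (both strict).

119*cos(pi/119)/(cos(pi/119) + 1)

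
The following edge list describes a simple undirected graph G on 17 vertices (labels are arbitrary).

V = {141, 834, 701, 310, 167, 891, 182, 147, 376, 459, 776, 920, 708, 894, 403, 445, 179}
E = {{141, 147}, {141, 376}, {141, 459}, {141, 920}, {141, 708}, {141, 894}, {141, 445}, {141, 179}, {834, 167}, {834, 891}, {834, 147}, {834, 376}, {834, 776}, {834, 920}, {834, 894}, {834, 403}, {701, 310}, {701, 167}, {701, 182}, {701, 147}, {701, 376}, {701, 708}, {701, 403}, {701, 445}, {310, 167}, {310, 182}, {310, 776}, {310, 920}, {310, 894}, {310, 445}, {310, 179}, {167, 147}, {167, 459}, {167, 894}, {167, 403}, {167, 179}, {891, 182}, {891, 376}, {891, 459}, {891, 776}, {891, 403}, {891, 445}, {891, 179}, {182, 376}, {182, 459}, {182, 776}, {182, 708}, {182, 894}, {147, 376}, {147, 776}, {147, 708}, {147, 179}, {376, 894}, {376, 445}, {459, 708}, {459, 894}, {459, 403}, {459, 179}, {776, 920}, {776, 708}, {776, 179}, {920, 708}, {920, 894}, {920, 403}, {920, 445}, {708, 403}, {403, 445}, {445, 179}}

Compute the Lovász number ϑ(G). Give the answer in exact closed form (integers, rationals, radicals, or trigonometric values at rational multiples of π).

sqrt(17)

deg(459) = 8; N(459) = {141, 167, 891, 182, 708, 894, 403, 179}.
Vertex 894 has 8 neighbors: 141, 834, 310, 167, 182, 376, 459, 920.
Vertex 403 has 8 neighbors: 834, 701, 167, 891, 459, 920, 708, 445.
Vertex 776 has 8 neighbors: 834, 310, 891, 182, 147, 920, 708, 179.
17-vertex 8-regular graph: SR(17,8,3,4) — a Paley graph.
A has 3 distinct eigenvalues ≈ [8.0, 1.5616, -2.5616].
ϑ = −N·λ_min/(λ_max−λ_min) = −17·(-sqrt(17)/2 - 1/2)/(8−(-sqrt(17)/2 - 1/2)) = sqrt(17).
≈ 4.12310563 (to 8 d.p.).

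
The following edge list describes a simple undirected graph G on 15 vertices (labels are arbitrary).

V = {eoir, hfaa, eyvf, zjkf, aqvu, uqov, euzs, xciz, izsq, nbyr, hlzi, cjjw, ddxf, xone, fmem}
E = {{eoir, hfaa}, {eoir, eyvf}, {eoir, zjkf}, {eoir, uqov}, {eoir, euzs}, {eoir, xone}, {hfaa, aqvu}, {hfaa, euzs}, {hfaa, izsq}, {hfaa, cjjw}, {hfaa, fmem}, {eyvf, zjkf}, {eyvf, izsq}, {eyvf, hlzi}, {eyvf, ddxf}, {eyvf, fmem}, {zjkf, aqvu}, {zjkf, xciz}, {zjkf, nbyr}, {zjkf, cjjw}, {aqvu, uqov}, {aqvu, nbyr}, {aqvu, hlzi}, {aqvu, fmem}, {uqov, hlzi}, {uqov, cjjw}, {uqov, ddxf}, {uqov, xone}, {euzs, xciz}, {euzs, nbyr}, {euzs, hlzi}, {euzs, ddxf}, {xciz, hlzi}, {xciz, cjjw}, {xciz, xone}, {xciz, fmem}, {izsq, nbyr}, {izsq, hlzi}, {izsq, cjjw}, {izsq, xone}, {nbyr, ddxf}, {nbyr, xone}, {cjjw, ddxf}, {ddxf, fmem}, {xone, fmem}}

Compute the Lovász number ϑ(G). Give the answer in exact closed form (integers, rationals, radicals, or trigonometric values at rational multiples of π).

N(eoir) = {hfaa, eyvf, zjkf, uqov, euzs, xone}, |N(eoir)| = 6.
deg(xone) = 6; N(xone) = {eoir, uqov, xciz, izsq, nbyr, fmem}.
deg(xciz) = 6; N(xciz) = {zjkf, euzs, hlzi, cjjw, xone, fmem}.
N(eyvf) = {eoir, zjkf, izsq, hlzi, ddxf, fmem}, |N(eyvf)| = 6.
Every vertex has degree 6 (N=15); Kneser K(6,2) on C(6,2)=15 vertices.
A has 3 distinct eigenvalues ≈ [6.0, 1.0, -3.0].
ϑ = −N·λ_min/(λ_max−λ_min) = −15·(-3)/(6−(-3)) = 5.
= 5.0000… (decimal).

5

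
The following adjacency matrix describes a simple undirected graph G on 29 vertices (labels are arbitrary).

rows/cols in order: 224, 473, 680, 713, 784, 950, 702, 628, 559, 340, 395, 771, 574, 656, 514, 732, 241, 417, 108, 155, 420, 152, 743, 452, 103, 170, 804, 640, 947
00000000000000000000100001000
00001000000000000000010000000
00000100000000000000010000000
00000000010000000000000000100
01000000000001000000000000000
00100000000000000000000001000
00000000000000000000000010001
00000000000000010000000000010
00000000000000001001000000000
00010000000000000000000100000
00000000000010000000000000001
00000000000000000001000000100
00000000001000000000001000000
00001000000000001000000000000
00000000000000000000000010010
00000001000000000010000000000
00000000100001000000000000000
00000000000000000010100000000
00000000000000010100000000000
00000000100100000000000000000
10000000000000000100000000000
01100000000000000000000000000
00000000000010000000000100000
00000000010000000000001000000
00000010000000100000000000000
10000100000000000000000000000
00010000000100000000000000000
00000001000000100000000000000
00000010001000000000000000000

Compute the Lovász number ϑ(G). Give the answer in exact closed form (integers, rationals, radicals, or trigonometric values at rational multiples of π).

Vertex 656 has 2 neighbors: 784, 241.
deg(340) = 2; N(340) = {713, 452}.
N(771) = {155, 804}, |N(771)| = 2.
Vertex 155 has 2 neighbors: 559, 771.
Regular of degree 2 on 29 vertices: the odd cycle C_{29}.
A has 15 distinct eigenvalues ≈ [2.0, 1.953241, 1.815151, 1.592186, 1.294773, 0.936817, 0.535057, 0.108278, -0.323564, -0.740276, -1.122374, -1.451991, -1.713714, -1.895306, -1.988276].
λ_max=2, λ_min=-2*cos(pi/29); ϑ = −29·λ_min/(λ_max−λ_min) = 29*cos(pi/29)/(cos(pi/29) + 1).
ϑ(G) ≈ 14.45738.
Check 14 ≤ 29*cos(pi/29)/(cos(pi/29) + 1) ≤ 15: both strict.

29*cos(pi/29)/(cos(pi/29) + 1)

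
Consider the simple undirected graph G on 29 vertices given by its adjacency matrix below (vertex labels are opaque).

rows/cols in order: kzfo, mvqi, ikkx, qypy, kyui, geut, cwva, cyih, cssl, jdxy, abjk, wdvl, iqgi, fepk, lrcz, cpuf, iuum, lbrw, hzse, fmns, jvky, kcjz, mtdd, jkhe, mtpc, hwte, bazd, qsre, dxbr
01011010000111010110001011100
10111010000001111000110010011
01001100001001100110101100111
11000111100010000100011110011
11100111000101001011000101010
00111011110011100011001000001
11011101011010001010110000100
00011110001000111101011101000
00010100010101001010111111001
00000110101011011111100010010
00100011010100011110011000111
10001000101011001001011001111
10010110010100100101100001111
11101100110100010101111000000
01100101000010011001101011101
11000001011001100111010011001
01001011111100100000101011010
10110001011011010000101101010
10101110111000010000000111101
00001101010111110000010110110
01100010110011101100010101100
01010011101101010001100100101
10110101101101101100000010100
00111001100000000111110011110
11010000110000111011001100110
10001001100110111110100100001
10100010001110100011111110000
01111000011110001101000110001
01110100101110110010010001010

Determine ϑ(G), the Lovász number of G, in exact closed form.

sqrt(29)

Vertex kcjz has 14 neighbors: mvqi, qypy, cwva, cyih, cssl, abjk, wdvl, fepk, cpuf, fmns, jvky, jkhe, bazd, dxbr.
Vertex jdxy has 14 neighbors: geut, cwva, cssl, abjk, iqgi, fepk, cpuf, iuum, lbrw, hzse, fmns, jvky, mtpc, qsre.
N(bazd) = {kzfo, ikkx, cwva, abjk, wdvl, iqgi, lrcz, hzse, fmns, jvky, kcjz, mtdd, jkhe, mtpc}, |N(bazd)| = 14.
deg(jkhe) = 14; N(jkhe) = {ikkx, qypy, kyui, cyih, cssl, lbrw, hzse, fmns, jvky, kcjz, mtpc, hwte, bazd, qsre}.
Regular of degree 14 on 29 vertices: Paley(29): SR with (k,λ,μ)=(14,6,7).
spec(A) ≈ [14.0, 2.19258, -3.19258] (distinct, 5 d.p.).
Lovász: ϑ = −29(-sqrt(29)/2 - 1/2)/(14+-(-sqrt(29)/2 - 1/2)) = sqrt(29).
≈ 5.38516481 (to 8 d.p.).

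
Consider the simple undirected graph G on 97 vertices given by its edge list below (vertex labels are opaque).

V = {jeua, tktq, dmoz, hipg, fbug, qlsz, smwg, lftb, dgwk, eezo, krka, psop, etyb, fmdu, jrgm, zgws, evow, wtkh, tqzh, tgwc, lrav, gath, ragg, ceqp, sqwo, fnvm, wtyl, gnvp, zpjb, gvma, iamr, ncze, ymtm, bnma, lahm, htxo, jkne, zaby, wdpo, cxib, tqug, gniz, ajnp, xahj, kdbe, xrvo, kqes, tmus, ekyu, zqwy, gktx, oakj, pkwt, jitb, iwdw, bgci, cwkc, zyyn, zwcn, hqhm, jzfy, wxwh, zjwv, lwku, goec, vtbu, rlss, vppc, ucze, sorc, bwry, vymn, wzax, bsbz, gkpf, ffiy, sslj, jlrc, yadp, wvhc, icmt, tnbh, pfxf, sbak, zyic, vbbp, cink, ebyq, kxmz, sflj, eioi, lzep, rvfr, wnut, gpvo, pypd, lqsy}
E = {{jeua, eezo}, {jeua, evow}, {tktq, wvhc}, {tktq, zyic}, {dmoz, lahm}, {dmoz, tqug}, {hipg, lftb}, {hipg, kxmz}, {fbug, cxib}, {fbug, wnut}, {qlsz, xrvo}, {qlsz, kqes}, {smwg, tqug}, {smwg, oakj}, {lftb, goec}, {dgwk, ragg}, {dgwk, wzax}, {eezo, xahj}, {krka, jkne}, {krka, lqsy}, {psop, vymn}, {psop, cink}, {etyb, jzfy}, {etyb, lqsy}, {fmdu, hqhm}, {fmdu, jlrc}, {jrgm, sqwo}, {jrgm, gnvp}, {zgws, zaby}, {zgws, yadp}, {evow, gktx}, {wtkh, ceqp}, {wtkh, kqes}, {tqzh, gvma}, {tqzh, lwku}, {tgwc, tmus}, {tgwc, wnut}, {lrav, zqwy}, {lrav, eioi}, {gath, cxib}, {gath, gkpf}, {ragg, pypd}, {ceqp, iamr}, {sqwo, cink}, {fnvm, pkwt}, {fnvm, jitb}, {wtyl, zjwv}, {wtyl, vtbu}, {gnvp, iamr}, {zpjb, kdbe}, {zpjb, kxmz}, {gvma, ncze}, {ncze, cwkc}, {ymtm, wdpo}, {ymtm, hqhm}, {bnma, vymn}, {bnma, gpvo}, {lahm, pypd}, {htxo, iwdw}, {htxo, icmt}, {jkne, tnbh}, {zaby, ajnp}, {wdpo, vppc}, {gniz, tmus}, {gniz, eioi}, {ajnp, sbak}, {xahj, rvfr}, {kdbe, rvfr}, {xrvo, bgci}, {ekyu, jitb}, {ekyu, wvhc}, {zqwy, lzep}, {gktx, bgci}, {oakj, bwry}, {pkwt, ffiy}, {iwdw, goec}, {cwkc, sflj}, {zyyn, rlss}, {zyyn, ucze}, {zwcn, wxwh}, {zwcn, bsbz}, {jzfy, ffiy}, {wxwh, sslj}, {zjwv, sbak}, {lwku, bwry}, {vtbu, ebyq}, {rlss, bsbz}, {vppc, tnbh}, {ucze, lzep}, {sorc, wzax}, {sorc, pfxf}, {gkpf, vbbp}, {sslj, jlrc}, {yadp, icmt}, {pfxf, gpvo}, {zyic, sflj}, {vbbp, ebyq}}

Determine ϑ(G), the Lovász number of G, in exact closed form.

N(wzax) = {dgwk, sorc}, |N(wzax)| = 2.
Vertex vtbu has 2 neighbors: wtyl, ebyq.
N(hqhm) = {fmdu, ymtm}, |N(hqhm)| = 2.
deg(bgci) = 2; N(bgci) = {xrvo, gktx}.
Regular of degree 2 on 97 vertices: this is C_{97}, the 97-cycle.
A has 49 distinct eigenvalues ≈ [2.0, 1.9958, 1.9832, 1.9624, 1.9332, 1.896, 1.8508, 1.7979, 1.7374, 1.6697, 1.5949, 1.5134, 1.4256, 1.3318, 1.2325, 1.1279, 1.0186, 0.9051, 0.7878, 0.6671, 0.5437, 0.4179, 0.2905, 0.1618, 0.0324, -0.0971, -0.2262, -0.3544, -0.481, -0.6057, -0.7278, -0.8469, -0.9624, -1.0738, -1.1808, -1.2828, -1.3794, -1.4703, -1.555, -1.6331, -1.7044, -1.7686, -1.8253, -1.8744, -1.9156, -1.9488, -1.9738, -1.9906, -1.999].
Lovász: ϑ = −97(-2*cos(pi/97))/(2+-(-1)*2*cos(pi/97)) = 97*cos(pi/97)/(cos(pi/97) + 1).
Numerically 48.48727921.
Lovász sandwich 48 ≤ 97*cos(pi/97)/(cos(pi/97) + 1) ≤ 49: both strict.

97*cos(pi/97)/(cos(pi/97) + 1)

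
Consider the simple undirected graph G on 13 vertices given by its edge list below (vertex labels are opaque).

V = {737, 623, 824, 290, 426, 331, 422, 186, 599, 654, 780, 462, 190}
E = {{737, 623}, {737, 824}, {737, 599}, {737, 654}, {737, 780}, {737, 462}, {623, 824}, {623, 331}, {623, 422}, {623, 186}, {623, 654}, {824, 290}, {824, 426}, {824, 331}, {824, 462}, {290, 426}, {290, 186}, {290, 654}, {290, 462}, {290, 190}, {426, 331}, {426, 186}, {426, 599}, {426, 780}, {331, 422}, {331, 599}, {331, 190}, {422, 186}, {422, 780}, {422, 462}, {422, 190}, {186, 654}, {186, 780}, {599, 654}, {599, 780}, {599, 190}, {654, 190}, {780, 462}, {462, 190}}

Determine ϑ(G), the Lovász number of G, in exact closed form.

deg(623) = 6; N(623) = {737, 824, 331, 422, 186, 654}.
deg(780) = 6; N(780) = {737, 426, 422, 186, 599, 462}.
Vertex 190 has 6 neighbors: 290, 331, 422, 599, 654, 462.
Vertex 462 has 6 neighbors: 737, 824, 290, 422, 780, 190.
Every vertex has degree 6 (N=13); strongly regular (13,6,2,3).
The 3 distinct eigenvalues: [6.0, 1.30278, -2.30278].
−13·(-sqrt(13)/2 - 1/2) / ((6)−(-sqrt(13)/2 - 1/2)) = sqrt(13) = ϑ(G).
≈ 3.60555 (to 5 d.p.).

sqrt(13)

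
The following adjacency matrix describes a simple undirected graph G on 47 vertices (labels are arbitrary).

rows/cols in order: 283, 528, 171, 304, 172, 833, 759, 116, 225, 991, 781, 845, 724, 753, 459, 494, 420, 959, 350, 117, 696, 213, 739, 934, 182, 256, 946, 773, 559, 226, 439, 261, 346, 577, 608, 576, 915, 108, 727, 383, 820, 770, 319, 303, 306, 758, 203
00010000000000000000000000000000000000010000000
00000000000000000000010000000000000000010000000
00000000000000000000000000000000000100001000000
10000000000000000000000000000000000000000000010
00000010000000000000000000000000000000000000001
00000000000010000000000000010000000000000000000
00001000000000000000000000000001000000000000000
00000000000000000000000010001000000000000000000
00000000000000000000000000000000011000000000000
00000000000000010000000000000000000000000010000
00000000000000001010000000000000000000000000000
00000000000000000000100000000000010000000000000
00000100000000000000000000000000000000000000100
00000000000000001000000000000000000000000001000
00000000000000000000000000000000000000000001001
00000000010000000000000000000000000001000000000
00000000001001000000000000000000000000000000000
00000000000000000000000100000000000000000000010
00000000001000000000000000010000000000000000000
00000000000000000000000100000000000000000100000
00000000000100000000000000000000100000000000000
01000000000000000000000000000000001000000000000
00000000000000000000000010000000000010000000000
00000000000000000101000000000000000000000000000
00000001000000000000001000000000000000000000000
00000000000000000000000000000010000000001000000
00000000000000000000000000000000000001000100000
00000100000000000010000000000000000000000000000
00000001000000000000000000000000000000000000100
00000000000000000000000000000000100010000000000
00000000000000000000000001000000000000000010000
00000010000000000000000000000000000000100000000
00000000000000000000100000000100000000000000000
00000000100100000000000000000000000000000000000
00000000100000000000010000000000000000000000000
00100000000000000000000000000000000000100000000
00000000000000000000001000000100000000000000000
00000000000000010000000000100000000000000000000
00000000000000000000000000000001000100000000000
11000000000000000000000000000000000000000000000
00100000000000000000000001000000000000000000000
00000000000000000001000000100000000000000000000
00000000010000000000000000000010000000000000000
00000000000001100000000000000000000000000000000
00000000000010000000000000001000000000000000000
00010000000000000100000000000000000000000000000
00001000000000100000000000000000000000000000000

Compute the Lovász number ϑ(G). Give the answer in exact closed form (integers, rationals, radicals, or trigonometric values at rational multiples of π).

47*cos(pi/47)/(cos(pi/47) + 1)

N(528) = {213, 383}, |N(528)| = 2.
N(203) = {172, 459}, |N(203)| = 2.
deg(724) = 2; N(724) = {833, 306}.
deg(439) = 2; N(439) = {256, 319}.
47-vertex 2-regular graph: a single 47-cycle (edge-transitive).
spec(A) ≈ [2.0, 1.98215, 1.92894, 1.8413, 1.7208, 1.5696, 1.39038, 1.18636, 0.96116, 0.71882, 0.46364, 0.20019, -0.06683, -0.33266, -0.59255, -0.84187, -1.07616, -1.29126, -1.4833, -1.64888, -1.78504, -1.88934, -1.95992, -1.99553] (distinct, 5 d.p.).
With N=47: ϑ(G) = 47·(-(-1)*2*cos(pi/47))/(2−(-2*cos(pi/47))) = 47*cos(pi/47)/(cos(pi/47) + 1).
= 23.47373149… (decimal).
Sandwich: α(G)=23 ≤ ϑ(G)=47*cos(pi/47)/(cos(pi/47) + 1) ≤ χ(Ḡ)=24 (both strict).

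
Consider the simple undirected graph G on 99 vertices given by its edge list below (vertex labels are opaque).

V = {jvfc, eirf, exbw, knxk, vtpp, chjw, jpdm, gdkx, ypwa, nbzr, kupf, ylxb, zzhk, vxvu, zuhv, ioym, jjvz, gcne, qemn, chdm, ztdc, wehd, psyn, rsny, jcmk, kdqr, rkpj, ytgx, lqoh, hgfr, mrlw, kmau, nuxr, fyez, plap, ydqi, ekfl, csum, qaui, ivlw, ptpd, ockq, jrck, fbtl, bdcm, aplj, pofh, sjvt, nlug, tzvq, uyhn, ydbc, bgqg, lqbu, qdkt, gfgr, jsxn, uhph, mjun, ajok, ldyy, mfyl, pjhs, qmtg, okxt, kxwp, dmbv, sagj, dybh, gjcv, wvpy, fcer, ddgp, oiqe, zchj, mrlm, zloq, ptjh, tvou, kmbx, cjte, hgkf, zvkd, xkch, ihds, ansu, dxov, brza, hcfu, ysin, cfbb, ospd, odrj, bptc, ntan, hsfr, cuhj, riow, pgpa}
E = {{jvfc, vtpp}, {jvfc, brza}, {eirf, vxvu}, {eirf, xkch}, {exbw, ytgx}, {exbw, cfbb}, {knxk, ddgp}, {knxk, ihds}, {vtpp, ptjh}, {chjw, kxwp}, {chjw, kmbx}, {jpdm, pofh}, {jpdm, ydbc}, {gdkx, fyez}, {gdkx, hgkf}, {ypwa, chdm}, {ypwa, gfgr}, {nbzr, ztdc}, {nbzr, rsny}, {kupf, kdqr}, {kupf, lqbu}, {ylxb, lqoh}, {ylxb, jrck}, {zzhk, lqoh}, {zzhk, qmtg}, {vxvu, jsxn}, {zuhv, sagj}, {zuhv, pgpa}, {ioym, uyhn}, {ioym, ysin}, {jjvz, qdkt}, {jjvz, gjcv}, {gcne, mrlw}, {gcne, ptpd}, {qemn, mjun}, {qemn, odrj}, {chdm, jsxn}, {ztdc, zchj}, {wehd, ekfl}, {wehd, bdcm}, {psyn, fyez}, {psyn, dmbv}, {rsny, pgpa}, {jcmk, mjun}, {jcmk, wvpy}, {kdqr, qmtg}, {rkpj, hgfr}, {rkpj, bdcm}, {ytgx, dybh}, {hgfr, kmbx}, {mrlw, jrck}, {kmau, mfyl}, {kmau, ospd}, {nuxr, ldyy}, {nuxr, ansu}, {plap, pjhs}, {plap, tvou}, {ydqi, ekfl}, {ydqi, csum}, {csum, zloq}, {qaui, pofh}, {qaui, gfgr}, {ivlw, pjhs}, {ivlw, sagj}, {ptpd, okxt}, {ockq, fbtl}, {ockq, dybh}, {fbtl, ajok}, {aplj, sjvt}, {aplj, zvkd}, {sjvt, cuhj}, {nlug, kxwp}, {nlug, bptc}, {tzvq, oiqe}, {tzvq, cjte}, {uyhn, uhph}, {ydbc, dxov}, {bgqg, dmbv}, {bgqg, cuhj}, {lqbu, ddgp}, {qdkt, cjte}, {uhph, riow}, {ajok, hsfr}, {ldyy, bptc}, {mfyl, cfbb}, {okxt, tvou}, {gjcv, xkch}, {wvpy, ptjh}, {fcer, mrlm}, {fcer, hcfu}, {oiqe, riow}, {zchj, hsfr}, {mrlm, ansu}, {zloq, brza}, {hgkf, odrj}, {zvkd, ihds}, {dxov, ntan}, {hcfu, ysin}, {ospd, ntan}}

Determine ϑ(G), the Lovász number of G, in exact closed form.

99*cos(pi/99)/(cos(pi/99) + 1)

N(vxvu) = {eirf, jsxn}, |N(vxvu)| = 2.
deg(ockq) = 2; N(ockq) = {fbtl, dybh}.
Vertex gdkx has 2 neighbors: fyez, hgkf.
deg(eirf) = 2; N(eirf) = {vxvu, xkch}.
Every vertex has degree 2 (N=99); the odd cycle C_{99}.
spec(A) ≈ [2.0, 1.996, 1.984, 1.964, 1.936, 1.9, 1.857, 1.806, 1.748, 1.683, 1.611, 1.532, 1.447, 1.357, 1.261, 1.16, 1.054, 0.945, 0.831, 0.714, 0.594, 0.472, 0.347, 0.222, 0.095, -0.032, -0.158, -0.285, -0.41, -0.533, -0.654, -0.773, -0.888, -1.0, -1.108, -1.211, -1.31, -1.403, -1.491, -1.572, -1.647, -1.716, -1.778, -1.832, -1.879, -1.919, -1.951, -1.975, -1.991, -1.999] (distinct, 3 d.p.).
ϑ = −N·λ_min/(λ_max−λ_min) = −99·(-2*cos(pi/99))/(2−(-2*cos(pi/99))) = 99*cos(pi/99)/(cos(pi/99) + 1).
= 49.48753629… (decimal).
Lovász sandwich 49 ≤ 99*cos(pi/99)/(cos(pi/99) + 1) ≤ 50: both strict.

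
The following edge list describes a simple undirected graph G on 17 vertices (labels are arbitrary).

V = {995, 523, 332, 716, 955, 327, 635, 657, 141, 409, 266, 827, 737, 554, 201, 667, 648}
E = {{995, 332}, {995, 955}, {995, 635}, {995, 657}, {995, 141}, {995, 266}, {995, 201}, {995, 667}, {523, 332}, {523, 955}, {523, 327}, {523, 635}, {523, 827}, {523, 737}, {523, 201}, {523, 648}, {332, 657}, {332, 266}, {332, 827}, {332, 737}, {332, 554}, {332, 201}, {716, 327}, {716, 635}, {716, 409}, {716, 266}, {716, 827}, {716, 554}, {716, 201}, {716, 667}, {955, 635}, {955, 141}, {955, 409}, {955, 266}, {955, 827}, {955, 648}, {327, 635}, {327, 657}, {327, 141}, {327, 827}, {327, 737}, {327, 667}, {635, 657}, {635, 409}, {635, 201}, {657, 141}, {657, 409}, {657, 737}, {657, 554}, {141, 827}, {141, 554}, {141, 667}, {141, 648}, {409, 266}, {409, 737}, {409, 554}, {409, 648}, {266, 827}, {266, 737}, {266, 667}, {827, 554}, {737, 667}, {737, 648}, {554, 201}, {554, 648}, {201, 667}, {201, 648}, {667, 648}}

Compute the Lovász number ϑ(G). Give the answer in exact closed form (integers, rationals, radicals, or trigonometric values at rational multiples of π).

deg(657) = 8; N(657) = {995, 332, 327, 635, 141, 409, 737, 554}.
N(955) = {995, 523, 635, 141, 409, 266, 827, 648}, |N(955)| = 8.
N(667) = {995, 716, 327, 141, 266, 737, 201, 648}, |N(667)| = 8.
N(141) = {995, 955, 327, 657, 827, 554, 667, 648}, |N(141)| = 8.
deg(v) = 8 for all v (|V|=17); strongly regular (17,8,3,4).
spec(A) ≈ [8.0, 1.5616, -2.5616] (distinct, 4 d.p.).
Lovász (edge-transitive): ϑ = −17·(-sqrt(17)/2 - 1/2)/((8)−(-sqrt(17)/2 - 1/2)) = sqrt(17).
ϑ(G) ≈ 4.1231.

sqrt(17)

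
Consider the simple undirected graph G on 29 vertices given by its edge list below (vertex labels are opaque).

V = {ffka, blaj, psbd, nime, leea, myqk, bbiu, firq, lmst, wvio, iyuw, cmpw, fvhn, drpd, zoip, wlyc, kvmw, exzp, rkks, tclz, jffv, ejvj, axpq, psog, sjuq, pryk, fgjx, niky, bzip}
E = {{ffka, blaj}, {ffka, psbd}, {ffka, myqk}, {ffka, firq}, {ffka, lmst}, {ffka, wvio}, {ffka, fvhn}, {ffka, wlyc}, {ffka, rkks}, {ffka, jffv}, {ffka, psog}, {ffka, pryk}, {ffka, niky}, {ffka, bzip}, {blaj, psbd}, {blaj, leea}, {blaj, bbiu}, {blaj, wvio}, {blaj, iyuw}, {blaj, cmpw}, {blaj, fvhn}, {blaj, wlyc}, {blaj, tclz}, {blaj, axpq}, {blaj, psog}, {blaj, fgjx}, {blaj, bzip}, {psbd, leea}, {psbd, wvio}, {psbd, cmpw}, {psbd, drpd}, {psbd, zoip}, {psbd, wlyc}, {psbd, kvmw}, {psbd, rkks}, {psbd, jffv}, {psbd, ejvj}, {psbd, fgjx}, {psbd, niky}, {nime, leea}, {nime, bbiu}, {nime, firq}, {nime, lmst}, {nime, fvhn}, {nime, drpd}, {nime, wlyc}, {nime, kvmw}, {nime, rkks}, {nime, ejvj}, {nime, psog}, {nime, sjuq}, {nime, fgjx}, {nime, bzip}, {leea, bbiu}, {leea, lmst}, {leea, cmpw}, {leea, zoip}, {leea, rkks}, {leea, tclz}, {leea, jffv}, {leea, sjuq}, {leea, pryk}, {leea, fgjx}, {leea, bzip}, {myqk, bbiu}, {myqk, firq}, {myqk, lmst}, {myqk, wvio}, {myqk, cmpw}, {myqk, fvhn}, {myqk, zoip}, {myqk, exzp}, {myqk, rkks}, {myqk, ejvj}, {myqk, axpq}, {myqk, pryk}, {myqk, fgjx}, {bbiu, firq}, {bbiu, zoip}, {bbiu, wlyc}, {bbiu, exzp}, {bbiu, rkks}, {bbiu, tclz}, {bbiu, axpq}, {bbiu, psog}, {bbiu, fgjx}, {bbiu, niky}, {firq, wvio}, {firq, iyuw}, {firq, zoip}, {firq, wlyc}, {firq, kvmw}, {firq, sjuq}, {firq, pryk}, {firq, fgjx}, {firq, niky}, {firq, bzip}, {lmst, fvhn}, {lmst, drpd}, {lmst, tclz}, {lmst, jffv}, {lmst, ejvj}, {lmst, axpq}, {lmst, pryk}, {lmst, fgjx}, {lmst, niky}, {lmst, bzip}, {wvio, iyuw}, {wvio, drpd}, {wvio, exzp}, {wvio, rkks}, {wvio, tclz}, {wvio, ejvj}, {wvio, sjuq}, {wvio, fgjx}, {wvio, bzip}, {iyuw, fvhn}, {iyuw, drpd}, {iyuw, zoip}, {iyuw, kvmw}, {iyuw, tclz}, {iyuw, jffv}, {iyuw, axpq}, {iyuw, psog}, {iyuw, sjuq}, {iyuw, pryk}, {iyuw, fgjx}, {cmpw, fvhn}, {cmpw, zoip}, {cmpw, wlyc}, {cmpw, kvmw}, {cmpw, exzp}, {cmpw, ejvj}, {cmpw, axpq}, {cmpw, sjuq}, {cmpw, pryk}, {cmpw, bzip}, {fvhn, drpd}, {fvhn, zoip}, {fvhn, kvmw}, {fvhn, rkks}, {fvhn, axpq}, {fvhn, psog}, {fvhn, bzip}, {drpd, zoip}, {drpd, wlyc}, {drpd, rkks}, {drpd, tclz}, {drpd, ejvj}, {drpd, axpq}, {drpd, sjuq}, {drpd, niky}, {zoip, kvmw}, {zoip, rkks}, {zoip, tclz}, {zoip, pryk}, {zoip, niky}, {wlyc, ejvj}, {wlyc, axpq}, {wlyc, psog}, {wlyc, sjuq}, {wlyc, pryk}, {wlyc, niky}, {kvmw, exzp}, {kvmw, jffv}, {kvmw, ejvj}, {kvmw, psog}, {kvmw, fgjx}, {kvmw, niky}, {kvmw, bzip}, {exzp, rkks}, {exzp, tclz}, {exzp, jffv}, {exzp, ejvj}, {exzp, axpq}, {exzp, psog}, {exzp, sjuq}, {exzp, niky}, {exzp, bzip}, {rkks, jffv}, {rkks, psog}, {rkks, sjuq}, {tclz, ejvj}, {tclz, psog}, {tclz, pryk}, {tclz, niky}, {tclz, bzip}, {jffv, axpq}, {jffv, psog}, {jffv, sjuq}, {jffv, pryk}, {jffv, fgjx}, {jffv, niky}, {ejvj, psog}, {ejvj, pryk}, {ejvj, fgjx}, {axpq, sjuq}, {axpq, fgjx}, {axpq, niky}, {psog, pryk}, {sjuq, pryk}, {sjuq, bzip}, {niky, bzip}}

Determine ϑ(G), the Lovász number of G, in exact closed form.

sqrt(29)

deg(niky) = 14; N(niky) = {ffka, psbd, bbiu, firq, lmst, drpd, zoip, wlyc, kvmw, exzp, tclz, jffv, axpq, bzip}.
Vertex tclz has 14 neighbors: blaj, leea, bbiu, lmst, wvio, iyuw, drpd, zoip, exzp, ejvj, psog, pryk, niky, bzip.
N(cmpw) = {blaj, psbd, leea, myqk, fvhn, zoip, wlyc, kvmw, exzp, ejvj, axpq, sjuq, pryk, bzip}, |N(cmpw)| = 14.
Vertex psog has 14 neighbors: ffka, blaj, nime, bbiu, iyuw, fvhn, wlyc, kvmw, exzp, rkks, tclz, jffv, ejvj, pryk.
14-regular, N=29; strongly regular (29,14,6,7).
Distinct eigenvalues (to 6 d.p.): [14.0, 2.192582, -3.192582].
ϑ = −N·λ_min/(λ_max−λ_min) = −29·(-sqrt(29)/2 - 1/2)/(14−(-sqrt(29)/2 - 1/2)) = sqrt(29).
≈ 5.385164807 (to 9 d.p.).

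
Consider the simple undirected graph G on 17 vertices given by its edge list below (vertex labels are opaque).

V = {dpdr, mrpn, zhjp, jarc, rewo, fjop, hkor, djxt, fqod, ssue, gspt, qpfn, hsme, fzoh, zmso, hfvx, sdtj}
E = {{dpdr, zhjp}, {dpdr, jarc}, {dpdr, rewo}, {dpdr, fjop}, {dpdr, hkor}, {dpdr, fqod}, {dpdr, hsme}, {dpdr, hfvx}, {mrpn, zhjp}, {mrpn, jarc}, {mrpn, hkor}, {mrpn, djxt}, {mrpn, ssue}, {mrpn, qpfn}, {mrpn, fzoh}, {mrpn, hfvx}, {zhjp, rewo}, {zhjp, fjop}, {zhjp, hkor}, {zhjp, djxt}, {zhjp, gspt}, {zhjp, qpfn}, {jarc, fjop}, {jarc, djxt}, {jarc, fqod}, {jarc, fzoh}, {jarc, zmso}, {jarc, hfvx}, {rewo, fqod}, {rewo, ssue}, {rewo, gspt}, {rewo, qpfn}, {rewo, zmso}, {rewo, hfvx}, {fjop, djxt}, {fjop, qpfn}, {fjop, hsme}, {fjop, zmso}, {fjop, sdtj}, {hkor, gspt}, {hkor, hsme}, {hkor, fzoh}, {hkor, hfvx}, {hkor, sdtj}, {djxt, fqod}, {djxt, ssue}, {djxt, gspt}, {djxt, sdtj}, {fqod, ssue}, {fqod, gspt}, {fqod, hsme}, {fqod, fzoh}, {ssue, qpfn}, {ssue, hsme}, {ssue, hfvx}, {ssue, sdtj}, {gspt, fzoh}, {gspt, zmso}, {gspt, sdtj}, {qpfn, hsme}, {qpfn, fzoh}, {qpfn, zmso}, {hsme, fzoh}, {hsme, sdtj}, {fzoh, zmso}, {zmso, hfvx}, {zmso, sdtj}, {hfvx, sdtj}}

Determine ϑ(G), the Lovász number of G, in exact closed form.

deg(gspt) = 8; N(gspt) = {zhjp, rewo, hkor, djxt, fqod, fzoh, zmso, sdtj}.
N(zhjp) = {dpdr, mrpn, rewo, fjop, hkor, djxt, gspt, qpfn}, |N(zhjp)| = 8.
deg(zmso) = 8; N(zmso) = {jarc, rewo, fjop, gspt, qpfn, fzoh, hfvx, sdtj}.
N(qpfn) = {mrpn, zhjp, rewo, fjop, ssue, hsme, fzoh, zmso}, |N(qpfn)| = 8.
Regular of degree 8 on 17 vertices: SR(17,8,3,4) — a Paley graph.
spec(A) ≈ [8.0, 1.562, -2.562] (distinct, 3 d.p.).
With N=17: ϑ(G) = 17·(-(-sqrt(17)/2 - 1/2))/(8−(-sqrt(17)/2 - 1/2)) = sqrt(17).
ϑ(G) ≈ 4.1231.

sqrt(17)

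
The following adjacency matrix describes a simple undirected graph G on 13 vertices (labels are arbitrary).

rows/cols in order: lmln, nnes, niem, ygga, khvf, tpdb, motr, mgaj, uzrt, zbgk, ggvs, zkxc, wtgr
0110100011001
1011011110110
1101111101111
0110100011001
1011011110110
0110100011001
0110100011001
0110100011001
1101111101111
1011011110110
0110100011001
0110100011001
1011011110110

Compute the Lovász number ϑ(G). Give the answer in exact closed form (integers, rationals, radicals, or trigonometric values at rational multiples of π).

7

deg(lmln) = 6; N(lmln) = {nnes, niem, khvf, uzrt, zbgk, wtgr}.
deg(ggvs) = 6; N(ggvs) = {nnes, niem, khvf, uzrt, zbgk, wtgr}.
N(nnes) = {lmln, niem, ygga, tpdb, motr, mgaj, uzrt, ggvs, zkxc}, |N(nnes)| = 9.
deg(wtgr) = 9; N(wtgr) = {lmln, niem, ygga, tpdb, motr, mgaj, uzrt, ggvs, zkxc}.
K_{7,4,2} (perfect); ϑ(G) = α(G) = max{7,4,2} = 7.
ϑ(G) ≈ 7.00000.
7 ≤ 7 ≤ 7: collapsed.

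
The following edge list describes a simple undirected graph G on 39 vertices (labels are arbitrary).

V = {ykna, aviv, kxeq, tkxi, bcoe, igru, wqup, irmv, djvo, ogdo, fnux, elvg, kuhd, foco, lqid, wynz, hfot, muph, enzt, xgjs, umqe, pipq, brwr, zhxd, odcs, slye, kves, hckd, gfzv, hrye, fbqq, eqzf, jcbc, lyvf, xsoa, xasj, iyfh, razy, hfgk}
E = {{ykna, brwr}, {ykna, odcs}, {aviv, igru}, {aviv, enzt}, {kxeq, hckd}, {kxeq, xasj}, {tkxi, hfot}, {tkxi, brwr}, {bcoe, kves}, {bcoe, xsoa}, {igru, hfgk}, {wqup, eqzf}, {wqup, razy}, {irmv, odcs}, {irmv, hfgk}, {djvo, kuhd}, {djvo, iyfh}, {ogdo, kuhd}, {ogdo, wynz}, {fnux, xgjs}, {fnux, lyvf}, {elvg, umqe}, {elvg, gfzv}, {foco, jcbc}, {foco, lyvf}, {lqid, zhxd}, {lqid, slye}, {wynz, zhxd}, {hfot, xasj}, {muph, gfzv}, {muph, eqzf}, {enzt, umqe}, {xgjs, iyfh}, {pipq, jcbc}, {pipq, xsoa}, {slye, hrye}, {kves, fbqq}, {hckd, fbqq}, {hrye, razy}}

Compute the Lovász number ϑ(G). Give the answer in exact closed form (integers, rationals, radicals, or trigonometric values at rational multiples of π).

39*cos(pi/39)/(cos(pi/39) + 1)

N(kves) = {bcoe, fbqq}, |N(kves)| = 2.
N(aviv) = {igru, enzt}, |N(aviv)| = 2.
deg(igru) = 2; N(igru) = {aviv, hfgk}.
Vertex odcs has 2 neighbors: ykna, irmv.
G on 39 vertices is 2-regular; a single 39-cycle (edge-transitive).
spec(A) ≈ [2.0, 1.974101, 1.897073, 1.770912, 1.598886, 1.385449, 1.136129, 0.857385, 0.556435, 0.241073, -0.080532, -0.400051, -0.70921, -1.0, -1.264891, -1.497021, -1.69038, -1.839959, -1.941884, -1.993515] (distinct, 6 d.p.).
Lovász: ϑ = −39(-2*cos(pi/39))/(2+-(-1)*2*cos(pi/39)) = 39*cos(pi/39)/(cos(pi/39) + 1).
≈ 19.46833241 (to 8 d.p.).
19 ≤ 39*cos(pi/39)/(cos(pi/39) + 1) ≤ 20: both strict.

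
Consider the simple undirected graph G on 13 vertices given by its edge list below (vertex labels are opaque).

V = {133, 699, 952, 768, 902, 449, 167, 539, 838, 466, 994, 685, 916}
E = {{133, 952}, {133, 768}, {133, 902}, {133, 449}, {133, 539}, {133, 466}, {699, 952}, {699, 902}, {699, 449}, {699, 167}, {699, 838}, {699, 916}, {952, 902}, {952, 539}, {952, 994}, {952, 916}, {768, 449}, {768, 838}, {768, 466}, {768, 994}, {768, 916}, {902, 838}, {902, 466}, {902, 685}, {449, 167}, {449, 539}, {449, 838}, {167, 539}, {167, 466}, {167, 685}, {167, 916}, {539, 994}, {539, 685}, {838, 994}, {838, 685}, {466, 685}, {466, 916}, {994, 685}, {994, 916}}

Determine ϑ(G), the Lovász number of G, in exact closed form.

sqrt(13)

deg(539) = 6; N(539) = {133, 952, 449, 167, 994, 685}.
Vertex 916 has 6 neighbors: 699, 952, 768, 167, 466, 994.
deg(994) = 6; N(994) = {952, 768, 539, 838, 685, 916}.
deg(167) = 6; N(167) = {699, 449, 539, 466, 685, 916}.
Regular of degree 6 on 13 vertices: SR(13,6,2,3) — a Paley graph.
The 3 distinct eigenvalues: [6.0, 1.302776, -2.302776].
ϑ = −N·λ_min/(λ_max−λ_min) = −13·(-sqrt(13)/2 - 1/2)/(6−(-sqrt(13)/2 - 1/2)) = sqrt(13).
Numerically 3.6055513.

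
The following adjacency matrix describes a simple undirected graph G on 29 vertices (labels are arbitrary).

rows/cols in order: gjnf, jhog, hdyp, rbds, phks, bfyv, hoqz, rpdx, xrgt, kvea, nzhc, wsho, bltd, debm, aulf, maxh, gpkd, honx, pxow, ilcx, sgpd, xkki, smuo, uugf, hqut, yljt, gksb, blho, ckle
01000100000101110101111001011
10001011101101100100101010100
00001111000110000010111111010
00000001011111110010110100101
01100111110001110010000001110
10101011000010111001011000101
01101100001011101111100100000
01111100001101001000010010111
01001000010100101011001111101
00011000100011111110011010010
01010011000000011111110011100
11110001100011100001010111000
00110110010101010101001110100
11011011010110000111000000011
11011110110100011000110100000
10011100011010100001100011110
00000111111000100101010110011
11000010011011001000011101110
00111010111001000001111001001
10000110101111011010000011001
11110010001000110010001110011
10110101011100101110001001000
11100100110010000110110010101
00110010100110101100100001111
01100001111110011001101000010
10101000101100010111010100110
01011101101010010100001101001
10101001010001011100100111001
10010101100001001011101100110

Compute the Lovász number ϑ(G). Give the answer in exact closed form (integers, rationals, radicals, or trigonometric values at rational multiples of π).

sqrt(29)

N(ilcx) = {gjnf, bfyv, hoqz, xrgt, nzhc, wsho, bltd, debm, maxh, gpkd, pxow, hqut, yljt, ckle}, |N(ilcx)| = 14.
N(xkki) = {gjnf, hdyp, rbds, bfyv, rpdx, kvea, nzhc, wsho, aulf, gpkd, honx, pxow, smuo, yljt}, |N(xkki)| = 14.
Vertex rbds has 14 neighbors: rpdx, kvea, nzhc, wsho, bltd, debm, aulf, maxh, pxow, sgpd, xkki, uugf, gksb, ckle.
N(bltd) = {hdyp, rbds, bfyv, hoqz, kvea, wsho, debm, maxh, honx, ilcx, smuo, uugf, hqut, gksb}, |N(bltd)| = 14.
Every vertex has degree 14 (N=29); Paley(29): SR with (k,λ,μ)=(14,6,7).
The 3 distinct eigenvalues: [14.0, 2.192582, -3.192582].
With N=29: ϑ(G) = 29·(-(-sqrt(29)/2 - 1/2))/(14−(-sqrt(29)/2 - 1/2)) = sqrt(29).
Numerically 5.3851648.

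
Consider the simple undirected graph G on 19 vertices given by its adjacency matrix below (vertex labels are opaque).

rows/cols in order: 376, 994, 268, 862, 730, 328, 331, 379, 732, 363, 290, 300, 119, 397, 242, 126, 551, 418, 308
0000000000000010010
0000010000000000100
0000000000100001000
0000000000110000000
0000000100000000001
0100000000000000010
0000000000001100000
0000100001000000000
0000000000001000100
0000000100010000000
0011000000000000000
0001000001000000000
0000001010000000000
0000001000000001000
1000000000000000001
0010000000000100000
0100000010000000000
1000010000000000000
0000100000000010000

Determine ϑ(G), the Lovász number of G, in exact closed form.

19*cos(pi/19)/(cos(pi/19) + 1)

deg(418) = 2; N(418) = {376, 328}.
deg(730) = 2; N(730) = {379, 308}.
deg(862) = 2; N(862) = {290, 300}.
N(242) = {376, 308}, |N(242)| = 2.
19-vertex 2-regular graph: a single 19-cycle (edge-transitive).
Distinct eigenvalues (to 6 d.p.): [2.0, 1.891634, 1.578281, 1.093896, 0.490971, -0.165159, -0.803391, -1.354563, -1.758948, -1.972723].
ϑ = −N·λ_min/(λ_max−λ_min) = −19·(-2*cos(pi/19))/(2−(-2*cos(pi/19))) = 19*cos(pi/19)/(cos(pi/19) + 1).
= 9.434771… (decimal).
Lovász sandwich 9 ≤ 19*cos(pi/19)/(cos(pi/19) + 1) ≤ 10: both strict.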